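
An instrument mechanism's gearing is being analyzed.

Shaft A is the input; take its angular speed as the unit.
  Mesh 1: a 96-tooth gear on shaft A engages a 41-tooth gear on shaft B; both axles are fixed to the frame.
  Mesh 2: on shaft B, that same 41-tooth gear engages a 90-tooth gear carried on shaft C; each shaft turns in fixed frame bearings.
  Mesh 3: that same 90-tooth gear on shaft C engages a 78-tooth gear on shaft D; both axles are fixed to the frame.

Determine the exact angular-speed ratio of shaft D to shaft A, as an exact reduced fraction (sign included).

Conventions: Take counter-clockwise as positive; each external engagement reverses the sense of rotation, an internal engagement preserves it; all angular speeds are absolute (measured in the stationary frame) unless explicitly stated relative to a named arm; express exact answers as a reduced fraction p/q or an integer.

class = fixed-axis compound train [3 meshes; 3 ratios multiply, 3 sense flips]
mesh 1 [96T→41T]: running ratio 96/41, sense −
mesh 2 [41T→90T]: running ratio 16/15, sense +
mesh 3 [90T→78T]: running ratio 16/13, sense −
ω_out/ω_in = -16/13

-16/13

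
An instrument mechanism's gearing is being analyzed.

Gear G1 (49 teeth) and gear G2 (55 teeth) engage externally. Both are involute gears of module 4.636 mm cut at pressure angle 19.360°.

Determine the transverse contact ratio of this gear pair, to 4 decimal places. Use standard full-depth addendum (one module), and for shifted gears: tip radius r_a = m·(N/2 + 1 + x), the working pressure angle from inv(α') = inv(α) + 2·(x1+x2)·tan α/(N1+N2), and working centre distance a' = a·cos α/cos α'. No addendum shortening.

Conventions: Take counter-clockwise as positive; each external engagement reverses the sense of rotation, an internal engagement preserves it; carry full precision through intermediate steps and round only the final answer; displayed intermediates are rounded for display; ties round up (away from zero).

1.7966

topology: single-mesh involute geometry — m = 4.636, 49T/55T pair
base radii: r_b1 = 107.159429, r_b2 = 120.280991
tip radii: r_a1 = 118.218000, r_a2 = 132.126000
no profile shift: α' = α, a' = a
action lengths: √(r_a1²−r_b1²) = 49.923465, √(r_a2²−r_b2²) = 54.678725
base pitch p_b = π·m·cos α = 13.740868
CR = (49.923465 + 54.678725 − 241.072000·sin 19.36000°)/13.740868 = 1.796554
contact ratio ≈ 1.7966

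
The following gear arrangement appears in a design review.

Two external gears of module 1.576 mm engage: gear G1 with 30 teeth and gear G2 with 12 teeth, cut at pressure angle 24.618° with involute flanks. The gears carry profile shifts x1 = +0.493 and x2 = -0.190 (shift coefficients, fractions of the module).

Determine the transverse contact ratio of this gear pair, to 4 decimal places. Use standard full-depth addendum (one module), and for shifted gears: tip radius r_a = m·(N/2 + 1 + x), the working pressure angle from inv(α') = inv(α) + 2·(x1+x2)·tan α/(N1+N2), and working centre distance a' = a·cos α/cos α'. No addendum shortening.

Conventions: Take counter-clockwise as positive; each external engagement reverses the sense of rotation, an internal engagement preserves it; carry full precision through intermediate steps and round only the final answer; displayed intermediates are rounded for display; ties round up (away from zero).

1.3737

recognized (one external pair, fixed centres): single-mesh tooth geometry, m = 1.576, N1 = 30, N2 = 12
base radii: r_b1 = 21.491249, r_b2 = 8.596500
tip radii: r_a1 = 25.992968, r_a2 = 10.732560
inv(α') = inv(24.618°) + 2·(+0.493-0.190)·tan α/(30+12) = 0.03516206  ⇒  α' = 26.28894°
a' = a·cos α / cos α' = 33.0960·cos 24.618°/cos 26.28894° = 33.558655
action lengths: √(r_a1²−r_b1²) = 14.620554, √(r_a2²−r_b2²) = 6.425577
base pitch p_b = π·m·cos α = 4.501117
CR = (14.620554 + 6.425577 − 33.558655·sin 26.28894°)/4.501117 = 1.373674
contact ratio ≈ 1.3737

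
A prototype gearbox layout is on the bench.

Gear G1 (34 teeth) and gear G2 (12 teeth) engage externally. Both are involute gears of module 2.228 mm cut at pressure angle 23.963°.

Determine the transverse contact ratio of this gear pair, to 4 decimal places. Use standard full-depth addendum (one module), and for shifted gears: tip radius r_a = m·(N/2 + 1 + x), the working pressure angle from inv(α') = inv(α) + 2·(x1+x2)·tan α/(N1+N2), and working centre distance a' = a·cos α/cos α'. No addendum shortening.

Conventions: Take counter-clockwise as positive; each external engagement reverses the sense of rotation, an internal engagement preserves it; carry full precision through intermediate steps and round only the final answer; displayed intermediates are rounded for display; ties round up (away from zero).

class = single-mesh tooth geometry [involute pair 34T × 12T, m = 2.228]
base radii: r_b1 = 34.611389, r_b2 = 12.215784
tip radii: r_a1 = 40.104000, r_a2 = 15.596000
no profile shift: α' = α, a' = a
action lengths: √(r_a1²−r_b1²) = 20.257901, √(r_a2²−r_b2²) = 9.695867
base pitch p_b = π·m·cos α = 6.396170
CR = (20.257901 + 9.695867 − 51.244000·sin 23.96300°)/6.396170 = 1.429166
contact ratio ≈ 1.4292

1.4292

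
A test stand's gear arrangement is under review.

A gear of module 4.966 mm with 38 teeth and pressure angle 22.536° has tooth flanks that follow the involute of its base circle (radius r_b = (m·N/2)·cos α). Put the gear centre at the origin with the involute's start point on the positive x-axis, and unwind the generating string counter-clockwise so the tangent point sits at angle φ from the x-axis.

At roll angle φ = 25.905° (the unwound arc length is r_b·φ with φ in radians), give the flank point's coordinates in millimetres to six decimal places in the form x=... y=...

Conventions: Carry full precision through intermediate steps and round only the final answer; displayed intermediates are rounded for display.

x=95.606426 y=2.630391

topology: single-mesh involute geometry — m = 4.966, N = 38
pitch radius r_p = m·N/2 = 4.966·38/2 = 94.354000
base radius r_b = r_p·cos α = 94.354000·cos 22.536° = 87.149025
roll angle φ = 25.905° = 0.45212754 rad
x = r_b·(cos φ + φ·sin φ) = 95.606426
y = r_b·(sin φ − φ·cos φ) = 2.630391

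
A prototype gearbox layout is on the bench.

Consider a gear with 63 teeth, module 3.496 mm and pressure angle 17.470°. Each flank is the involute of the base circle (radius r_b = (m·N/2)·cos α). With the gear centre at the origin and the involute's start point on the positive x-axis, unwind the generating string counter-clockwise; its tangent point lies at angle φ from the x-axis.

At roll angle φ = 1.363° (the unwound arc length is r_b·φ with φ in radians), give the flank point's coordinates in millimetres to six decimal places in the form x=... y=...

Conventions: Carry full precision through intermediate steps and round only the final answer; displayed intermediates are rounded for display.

class = single-mesh tooth geometry [base-circle involute, m = 3.496, 63T]
pitch radius r_p = m·N/2 = 3.496·63/2 = 110.124000
base radius r_b = r_p·cos α = 110.124000·cos 17.470° = 105.044450
roll angle φ = 1.363° = 0.02378884 rad
x = r_b·(cos φ + φ·sin φ) = 105.074169
y = r_b·(sin φ − φ·cos φ) = 0.000471

x=105.074169 y=0.000471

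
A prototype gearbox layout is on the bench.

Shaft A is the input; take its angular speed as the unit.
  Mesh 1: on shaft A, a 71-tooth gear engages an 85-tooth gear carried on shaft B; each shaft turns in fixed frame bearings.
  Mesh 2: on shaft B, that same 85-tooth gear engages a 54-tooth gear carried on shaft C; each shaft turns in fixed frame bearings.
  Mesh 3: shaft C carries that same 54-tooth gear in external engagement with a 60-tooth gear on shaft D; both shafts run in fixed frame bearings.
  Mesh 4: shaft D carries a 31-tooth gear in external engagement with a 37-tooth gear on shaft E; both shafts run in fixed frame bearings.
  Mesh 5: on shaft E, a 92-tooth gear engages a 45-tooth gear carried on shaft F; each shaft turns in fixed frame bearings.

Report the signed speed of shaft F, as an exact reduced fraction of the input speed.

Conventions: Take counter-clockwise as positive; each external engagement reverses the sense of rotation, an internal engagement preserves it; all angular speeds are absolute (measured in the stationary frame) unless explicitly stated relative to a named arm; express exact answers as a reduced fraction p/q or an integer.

-50623/24975

5-mesh fixed-axis compound train (all bearings frame-fixed)
mesh 1 [71T→85T]: |ω|/ω_in = 1×71/85 = 71/85, sense flips to −
mesh 2 [85T→54T]: |ω|/ω_in = (71/85)×85/54 = 71/54, sense flips to +
mesh 3 [54T→60T]: |ω|/ω_in = (71/54)×54/60 = 71/60, sense flips to −
mesh 4 [31T→37T]: |ω|/ω_in = (71/60)×31/37 = 2201/2220, sense flips to +
mesh 5 [92T→45T]: |ω|/ω_in = (2201/2220)×92/45 = 50623/24975, sense flips to −
signed output speed (× input speed) = -50623/24975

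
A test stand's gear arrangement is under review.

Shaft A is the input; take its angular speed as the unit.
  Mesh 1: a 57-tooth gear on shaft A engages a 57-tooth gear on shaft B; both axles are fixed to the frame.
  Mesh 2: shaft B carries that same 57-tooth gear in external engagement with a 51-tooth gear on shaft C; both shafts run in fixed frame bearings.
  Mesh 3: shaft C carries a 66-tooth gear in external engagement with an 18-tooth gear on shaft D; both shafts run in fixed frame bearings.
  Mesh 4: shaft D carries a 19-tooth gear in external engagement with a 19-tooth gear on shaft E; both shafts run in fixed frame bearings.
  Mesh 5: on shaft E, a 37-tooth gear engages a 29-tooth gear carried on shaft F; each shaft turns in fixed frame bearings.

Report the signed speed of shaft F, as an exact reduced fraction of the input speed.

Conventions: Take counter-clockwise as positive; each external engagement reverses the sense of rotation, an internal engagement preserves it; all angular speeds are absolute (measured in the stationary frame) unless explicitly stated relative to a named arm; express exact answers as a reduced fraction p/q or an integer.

5-mesh fixed-axis compound train (all bearings frame-fixed)
mesh 1 [57T→57T]: |ω|/ω_in = 1×57/57 = 1, sense flips to −
mesh 2 [57T→51T]: |ω|/ω_in = 1×57/51 = 19/17, sense flips to +
mesh 3 [66T→18T]: |ω|/ω_in = (19/17)×66/18 = 209/51, sense flips to −
mesh 4 [19T→19T]: |ω|/ω_in = (209/51)×19/19 = 209/51, sense flips to +
mesh 5 [37T→29T]: |ω|/ω_in = (209/51)×37/29 = 7733/1479, sense flips to −
signed output speed (× input speed) = -7733/1479

-7733/1479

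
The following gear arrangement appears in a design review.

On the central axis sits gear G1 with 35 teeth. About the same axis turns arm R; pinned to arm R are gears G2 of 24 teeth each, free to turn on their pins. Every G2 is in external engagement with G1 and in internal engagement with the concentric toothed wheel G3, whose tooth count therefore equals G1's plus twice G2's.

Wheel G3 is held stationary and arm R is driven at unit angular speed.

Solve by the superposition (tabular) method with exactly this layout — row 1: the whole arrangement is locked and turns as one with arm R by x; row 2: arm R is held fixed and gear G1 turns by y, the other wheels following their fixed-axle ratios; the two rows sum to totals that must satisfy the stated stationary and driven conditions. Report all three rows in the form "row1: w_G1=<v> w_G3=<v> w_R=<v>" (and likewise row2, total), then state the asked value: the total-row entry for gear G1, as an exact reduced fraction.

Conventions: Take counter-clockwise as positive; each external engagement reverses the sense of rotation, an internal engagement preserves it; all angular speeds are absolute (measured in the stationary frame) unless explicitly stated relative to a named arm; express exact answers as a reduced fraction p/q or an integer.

row1: w_G1=1 w_G3=1 w_R=1
row2: w_G1=83/35 w_G3=-1 w_R=0
total: w_G1=118/35 w_G3=0 w_R=1
asked value: 118/35

topology: planetary set — G1 35T / G2 24T / G3 83T, arm = carrier (Willis)
row 1: whole set turns with the arm by x
superposition row 2 [arm held]: sun y, ring −(35/83)·y, arm 0
boundary: total ω_ring = x − (35/83)·y = 0 and total ω_arm = x = 1  ⇒  y = 83/35, x = 1
row 2 ring = −(35/83)·83/35 = -1
totals (row 1 + row 2): sun 1 + 83/35 = 118/35, ring 1 + (-1) = 0, arm 1 + 0 = 1
asked cell (total, sun) = 118/35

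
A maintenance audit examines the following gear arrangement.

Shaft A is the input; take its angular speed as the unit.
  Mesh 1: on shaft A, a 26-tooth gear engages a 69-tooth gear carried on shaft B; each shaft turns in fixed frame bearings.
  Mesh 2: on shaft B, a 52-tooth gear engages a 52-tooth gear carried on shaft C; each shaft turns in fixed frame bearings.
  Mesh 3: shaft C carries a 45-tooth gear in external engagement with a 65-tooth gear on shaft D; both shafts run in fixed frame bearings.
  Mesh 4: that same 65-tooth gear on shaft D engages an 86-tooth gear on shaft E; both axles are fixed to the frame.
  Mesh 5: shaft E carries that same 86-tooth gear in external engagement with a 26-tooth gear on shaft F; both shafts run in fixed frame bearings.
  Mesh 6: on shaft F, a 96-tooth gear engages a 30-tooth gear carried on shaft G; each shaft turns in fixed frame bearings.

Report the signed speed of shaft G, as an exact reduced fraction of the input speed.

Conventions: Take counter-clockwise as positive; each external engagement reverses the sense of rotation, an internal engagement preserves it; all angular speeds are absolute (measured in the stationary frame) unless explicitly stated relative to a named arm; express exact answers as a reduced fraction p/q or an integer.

6-mesh fixed-axis compound train (all bearings frame-fixed)
mesh 1 [26T→69T]: |ω|/ω_in = 1×26/69 = 26/69, sense flips to −
mesh 2 [52T→52T]: |ω|/ω_in = (26/69)×52/52 = 26/69, sense flips to +
mesh 3 [45T→65T]: |ω|/ω_in = (26/69)×45/65 = 6/23, sense flips to −
mesh 4 [65T→86T]: |ω|/ω_in = (6/23)×65/86 = 195/989, sense flips to +
mesh 5 [86T→26T]: |ω|/ω_in = (195/989)×86/26 = 15/23, sense flips to −
mesh 6 [96T→30T]: |ω|/ω_in = (15/23)×96/30 = 48/23, sense flips to +
signed output speed (× input speed) = 48/23

48/23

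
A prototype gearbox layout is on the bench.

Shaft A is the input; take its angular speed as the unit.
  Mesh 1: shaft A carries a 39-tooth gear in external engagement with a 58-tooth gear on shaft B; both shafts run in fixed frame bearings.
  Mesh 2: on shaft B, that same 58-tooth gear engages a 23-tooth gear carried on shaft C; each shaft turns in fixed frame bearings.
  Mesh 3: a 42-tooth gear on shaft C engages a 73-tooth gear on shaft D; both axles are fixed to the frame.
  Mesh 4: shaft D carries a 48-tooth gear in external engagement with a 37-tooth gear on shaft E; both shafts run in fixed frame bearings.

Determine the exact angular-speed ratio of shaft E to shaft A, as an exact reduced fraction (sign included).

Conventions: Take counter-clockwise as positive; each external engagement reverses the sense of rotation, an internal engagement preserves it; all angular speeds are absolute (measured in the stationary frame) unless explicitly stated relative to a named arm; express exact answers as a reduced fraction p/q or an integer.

class = fixed-axis compound train [4 meshes; 4 ratios multiply, 4 sense flips]
mesh 1 [39T→58T]: running ratio 39/58, sense −
mesh 2 [58T→23T]: running ratio 39/23, sense +
mesh 3 [42T→73T]: running ratio 1638/1679, sense −
mesh 4 [48T→37T]: running ratio 78624/62123, sense +
ω_out/ω_in = 78624/62123

78624/62123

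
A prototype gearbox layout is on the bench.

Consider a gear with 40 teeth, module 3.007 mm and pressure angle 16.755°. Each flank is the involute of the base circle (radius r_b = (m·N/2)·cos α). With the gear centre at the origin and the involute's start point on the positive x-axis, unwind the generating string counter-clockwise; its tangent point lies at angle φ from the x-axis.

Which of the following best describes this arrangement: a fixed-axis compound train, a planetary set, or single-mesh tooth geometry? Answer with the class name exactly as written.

class = single-mesh tooth geometry [base-circle involute, m = 3.007, 40T]
classification: single-mesh tooth geometry

single-mesh tooth geometry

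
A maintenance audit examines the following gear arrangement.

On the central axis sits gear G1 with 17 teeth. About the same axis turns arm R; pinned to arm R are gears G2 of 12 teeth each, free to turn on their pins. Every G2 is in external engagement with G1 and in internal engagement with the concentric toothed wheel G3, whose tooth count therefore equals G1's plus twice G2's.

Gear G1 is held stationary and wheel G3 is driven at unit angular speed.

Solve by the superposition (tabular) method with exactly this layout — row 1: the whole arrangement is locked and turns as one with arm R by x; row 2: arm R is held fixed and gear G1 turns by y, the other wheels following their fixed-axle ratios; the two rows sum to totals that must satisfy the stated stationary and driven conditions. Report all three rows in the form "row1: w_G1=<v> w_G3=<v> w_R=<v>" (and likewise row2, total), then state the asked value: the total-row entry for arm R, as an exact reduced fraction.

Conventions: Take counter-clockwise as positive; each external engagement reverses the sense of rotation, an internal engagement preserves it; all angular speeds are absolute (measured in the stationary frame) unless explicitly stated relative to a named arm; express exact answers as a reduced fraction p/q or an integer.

topology: planetary set — G1 17T / G2 12T / G3 41T, arm = carrier (Willis)
row 1 (train locked, turned with arm): all members turn x
row 2: sun turns y, ring = −(17/41)·y, arm 0
boundary: total ω_sun = x + y = 0 and total ω_ring = x − (17/41)·y = 1  ⇒  y = -41/58, x = 41/58
row 2 ring = −(17/41)·(-41/58) = 17/58
totals (row 1 + row 2): sun 41/58 + (-41/58) = 0, ring 41/58 + 17/58 = 1, arm 41/58 + 0 = 41/58
asked cell (total, arm) = 41/58

row1: w_G1=41/58 w_G3=41/58 w_R=41/58
row2: w_G1=-41/58 w_G3=17/58 w_R=0
total: w_G1=0 w_G3=1 w_R=41/58
asked value: 41/58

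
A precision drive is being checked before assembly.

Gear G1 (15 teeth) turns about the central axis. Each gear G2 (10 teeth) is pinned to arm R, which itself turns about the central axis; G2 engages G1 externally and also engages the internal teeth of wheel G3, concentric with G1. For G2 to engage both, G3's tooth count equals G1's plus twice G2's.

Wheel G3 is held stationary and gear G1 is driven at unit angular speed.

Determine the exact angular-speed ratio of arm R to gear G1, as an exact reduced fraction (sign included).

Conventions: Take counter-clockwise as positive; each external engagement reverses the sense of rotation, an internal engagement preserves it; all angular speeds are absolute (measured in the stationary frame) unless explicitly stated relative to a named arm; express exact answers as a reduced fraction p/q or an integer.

3/10

class = planetary set [G3 = 15+2·10 = 35; Willis about the carrier]
ring teeth: 15 + 2·10 = 35
15(ω_sun−ω_arm) = −35(ω_ring−ω_arm),  ω_ring = 0, ω_sun = 1
15(1−ω_arm) = −35(0−ω_arm)  ⇒  50·ω_arm = 15  ⇒  ω_arm = 3/10
ω_out/ω_in = 3/10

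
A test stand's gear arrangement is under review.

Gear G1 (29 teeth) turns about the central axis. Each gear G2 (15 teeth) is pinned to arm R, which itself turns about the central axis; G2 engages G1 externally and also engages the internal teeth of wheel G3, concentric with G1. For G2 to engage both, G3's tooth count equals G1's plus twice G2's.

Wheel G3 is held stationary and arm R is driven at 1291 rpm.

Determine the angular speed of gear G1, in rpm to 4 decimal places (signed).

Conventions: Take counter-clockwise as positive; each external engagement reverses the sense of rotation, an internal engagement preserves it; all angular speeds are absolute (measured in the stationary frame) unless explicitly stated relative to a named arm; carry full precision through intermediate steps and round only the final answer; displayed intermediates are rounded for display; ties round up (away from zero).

class = planetary set [G3 = 29+2·15 = 59; Willis about the carrier]
normalise by the input: solve with ω_arm = 1, then scale by 1291 rpm
ring teeth: 29 + 2·15 = 59
29(ω_sun−ω_arm) = −59(ω_ring−ω_arm),  ω_ring = 0, ω_arm = 1
ω_sun = 1 − (59/29)(0−1) = 88/29
scale: ω_sun = 88/29 × 1291 rpm = +3917.5172 rpm

+3917.5172 rpm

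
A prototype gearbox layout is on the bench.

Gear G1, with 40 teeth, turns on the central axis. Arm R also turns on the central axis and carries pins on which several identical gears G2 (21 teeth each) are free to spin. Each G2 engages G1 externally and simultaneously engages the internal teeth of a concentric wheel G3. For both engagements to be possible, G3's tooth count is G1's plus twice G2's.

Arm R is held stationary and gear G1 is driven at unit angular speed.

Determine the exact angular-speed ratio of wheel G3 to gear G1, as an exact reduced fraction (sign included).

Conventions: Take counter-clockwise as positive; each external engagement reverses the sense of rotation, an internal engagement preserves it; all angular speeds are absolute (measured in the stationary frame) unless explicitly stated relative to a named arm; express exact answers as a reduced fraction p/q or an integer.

-20/41

planetary set (40T centre, 21T on arm, 82T internal) — Willis relation
ring teeth: 40 + 2·21 = 82
40(ω_sun−ω_arm) = −82(ω_ring−ω_arm),  ω_arm = 0, ω_sun = 1
ω_ring = 0 − (40/82)(1−0) = -20/41
ω_out/ω_in = -20/41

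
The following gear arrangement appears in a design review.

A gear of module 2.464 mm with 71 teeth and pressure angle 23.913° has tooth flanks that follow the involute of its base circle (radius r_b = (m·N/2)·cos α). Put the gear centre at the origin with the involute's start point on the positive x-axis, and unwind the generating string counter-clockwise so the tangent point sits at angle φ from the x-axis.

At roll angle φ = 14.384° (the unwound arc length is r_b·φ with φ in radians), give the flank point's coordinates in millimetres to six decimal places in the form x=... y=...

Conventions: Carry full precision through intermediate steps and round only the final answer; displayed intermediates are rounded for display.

single-mesh involute tooth geometry (71T wheel at module 2.464)
pitch radius r_p = m·N/2 = 2.464·71/2 = 87.472000
base radius r_b = r_p·cos α = 87.472000·cos 23.913° = 79.963579
roll angle φ = 14.384° = 0.25104816 rad
x = r_b·(cos φ + φ·sin φ) = 82.443874
y = r_b·(sin φ − φ·cos φ) = 0.419085

x=82.443874 y=0.419085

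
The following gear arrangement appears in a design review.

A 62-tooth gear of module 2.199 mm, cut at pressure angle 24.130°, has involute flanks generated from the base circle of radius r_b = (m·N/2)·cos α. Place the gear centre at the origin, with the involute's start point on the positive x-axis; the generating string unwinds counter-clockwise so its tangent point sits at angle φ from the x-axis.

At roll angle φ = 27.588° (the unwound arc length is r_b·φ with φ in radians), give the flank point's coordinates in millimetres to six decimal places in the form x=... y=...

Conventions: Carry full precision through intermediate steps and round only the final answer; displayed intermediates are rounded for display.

topology: single-mesh involute geometry — m = 2.199, N = 62
pitch radius r_p = m·N/2 = 2.199·62/2 = 68.169000
base radius r_b = r_p·cos α = 68.169000·cos 24.130° = 62.212410
roll angle φ = 27.588° = 0.48150143 rad
x = r_b·(cos φ + φ·sin φ) = 69.011537
y = r_b·(sin φ − φ·cos φ) = 2.261758

x=69.011537 y=2.261758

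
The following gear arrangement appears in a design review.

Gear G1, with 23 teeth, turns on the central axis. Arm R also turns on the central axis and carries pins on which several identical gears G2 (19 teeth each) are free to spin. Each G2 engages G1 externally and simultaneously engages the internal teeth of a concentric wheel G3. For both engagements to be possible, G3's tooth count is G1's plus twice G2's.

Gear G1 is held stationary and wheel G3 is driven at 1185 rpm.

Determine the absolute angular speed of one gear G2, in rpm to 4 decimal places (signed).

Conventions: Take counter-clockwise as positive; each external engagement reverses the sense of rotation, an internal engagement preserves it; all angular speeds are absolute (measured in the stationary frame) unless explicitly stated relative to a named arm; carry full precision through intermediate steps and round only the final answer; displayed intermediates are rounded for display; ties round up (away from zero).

+1902.2368 rpm

topology: planetary set — G1 23T / G2 19T / G3 61T, arm = carrier (Willis)
normalise by the input: solve with ω_ring = 1, then scale by 1185 rpm
ring teeth: 23 + 2·19 = 61
23(ω_sun−ω_arm) = −61(ω_ring−ω_arm),  ω_sun = 0, ω_ring = 1
23(0−ω_arm) = −61(1−ω_arm)  ⇒  84·ω_arm = 61  ⇒  ω_arm = 61/84
sun–planet mesh: 23·(0−61/84) = −19·(ω_p−ω_arm)  ⇒  ω_p−ω_arm = 1403/1596
ω_p = 61/84 + 1403/1596 = 61/38
scale: ω_p = 61/38 × 1185 rpm = +1902.2368 rpm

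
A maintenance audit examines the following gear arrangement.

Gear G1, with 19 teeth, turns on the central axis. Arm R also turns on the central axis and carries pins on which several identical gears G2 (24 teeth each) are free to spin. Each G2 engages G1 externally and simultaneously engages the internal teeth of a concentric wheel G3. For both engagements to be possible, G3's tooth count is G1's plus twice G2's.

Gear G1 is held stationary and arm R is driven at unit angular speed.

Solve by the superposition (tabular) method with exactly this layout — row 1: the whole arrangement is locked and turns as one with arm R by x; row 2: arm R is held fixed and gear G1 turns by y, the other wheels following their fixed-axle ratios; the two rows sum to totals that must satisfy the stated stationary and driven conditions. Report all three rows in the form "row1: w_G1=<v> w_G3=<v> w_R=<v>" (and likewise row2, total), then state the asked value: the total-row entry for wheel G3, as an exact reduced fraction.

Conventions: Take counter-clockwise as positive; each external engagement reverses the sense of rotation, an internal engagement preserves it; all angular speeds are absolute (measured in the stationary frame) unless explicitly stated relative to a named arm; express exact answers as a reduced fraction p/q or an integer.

topology: planetary set — G1 19T / G2 24T / G3 67T, arm = carrier (Willis)
row 1: whole set turns with the arm by x
row 2 — arm fixed, fixed-axis ratios: sun y, ring −(19/67)·y, arm 0
boundary: total ω_sun = x + y = 0 and total ω_arm = x = 1  ⇒  y = -1, x = 1
row 2 ring = −(19/67)·(-1) = 19/67
totals (row 1 + row 2): sun 1 + (-1) = 0, ring 1 + 19/67 = 86/67, arm 1 + 0 = 1
asked cell (total, ring) = 86/67

row1: w_G1=1 w_G3=1 w_R=1
row2: w_G1=-1 w_G3=19/67 w_R=0
total: w_G1=0 w_G3=86/67 w_R=1
asked value: 86/67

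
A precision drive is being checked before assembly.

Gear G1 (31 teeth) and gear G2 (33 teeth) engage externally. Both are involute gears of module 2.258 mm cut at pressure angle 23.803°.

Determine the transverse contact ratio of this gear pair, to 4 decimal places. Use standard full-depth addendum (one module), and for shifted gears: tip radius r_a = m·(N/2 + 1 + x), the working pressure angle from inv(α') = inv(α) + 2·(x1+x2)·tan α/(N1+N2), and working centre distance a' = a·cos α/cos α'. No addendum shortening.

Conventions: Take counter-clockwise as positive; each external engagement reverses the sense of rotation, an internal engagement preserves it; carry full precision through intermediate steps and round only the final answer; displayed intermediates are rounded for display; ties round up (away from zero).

1.5205

single-mesh involute tooth geometry (31T engaging 33T at module 2.258)
base radii: r_b1 = 32.021934, r_b2 = 34.087865
tip radii: r_a1 = 37.257000, r_a2 = 39.515000
no profile shift: α' = α, a' = a
action lengths: √(r_a1²−r_b1²) = 19.044154, √(r_a2²−r_b2²) = 19.986312
base pitch p_b = π·m·cos α = 6.490314
CR = (19.044154 + 19.986312 − 72.256000·sin 23.80300°)/6.490314 = 1.520487
contact ratio ≈ 1.5205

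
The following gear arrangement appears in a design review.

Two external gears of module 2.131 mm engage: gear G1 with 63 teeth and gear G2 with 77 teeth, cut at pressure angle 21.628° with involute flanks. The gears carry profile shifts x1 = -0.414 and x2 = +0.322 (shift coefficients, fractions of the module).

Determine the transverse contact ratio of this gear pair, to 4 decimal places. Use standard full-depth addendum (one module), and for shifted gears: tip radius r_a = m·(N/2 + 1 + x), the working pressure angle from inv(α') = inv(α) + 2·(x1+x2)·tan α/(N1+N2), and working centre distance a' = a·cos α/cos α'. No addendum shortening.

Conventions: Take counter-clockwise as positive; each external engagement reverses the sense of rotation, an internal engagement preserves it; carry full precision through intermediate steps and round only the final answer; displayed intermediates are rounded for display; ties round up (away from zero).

1.7223

class = single-mesh tooth geometry [involute pair 63T × 77T, m = 2.131]
base radii: r_b1 = 62.400558, r_b2 = 76.267348
tip radii: r_a1 = 68.375266, r_a2 = 84.860682
inv(α') = inv(21.628°) + 2·(-0.414+0.322)·tan α/(63+77) = 0.01849250  ⇒  α' = 21.43621°
a' = a·cos α / cos α' = 149.1700·cos 21.628°/cos 21.43621° = 148.973118
action lengths: √(r_a1²−r_b1²) = 27.952592, √(r_a2²−r_b2²) = 37.210575
base pitch p_b = π·m·cos α = 6.223401
CR = (27.952592 + 37.210575 − 148.973118·sin 21.43621°)/6.223401 = 1.722319
contact ratio ≈ 1.7223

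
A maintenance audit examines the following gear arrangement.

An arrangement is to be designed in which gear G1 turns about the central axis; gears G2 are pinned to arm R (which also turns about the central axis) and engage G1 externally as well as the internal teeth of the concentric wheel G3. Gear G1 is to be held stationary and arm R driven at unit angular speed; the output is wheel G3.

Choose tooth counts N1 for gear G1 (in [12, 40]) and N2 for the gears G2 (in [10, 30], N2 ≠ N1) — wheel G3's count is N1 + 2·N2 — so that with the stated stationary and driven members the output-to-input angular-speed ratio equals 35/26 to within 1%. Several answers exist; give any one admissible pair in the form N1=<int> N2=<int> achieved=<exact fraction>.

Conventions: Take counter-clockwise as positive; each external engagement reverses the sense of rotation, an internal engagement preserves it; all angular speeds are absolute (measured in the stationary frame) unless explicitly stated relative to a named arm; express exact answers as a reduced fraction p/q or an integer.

N1=18 N2=17 achieved=35/26

class = planetary set [ratio 35/26 wanted; Willis about the carrier]
Willis with ω_sun = 0: ω_ring/ω_arm = (N1+N3)/N3; set equal to 35/26  ⇒  N3/N1 = 1/(35/26 − 1) = 26/9
N3 = N1 + 2·N2  ⇒  N2/N1 = (N3/N1 − 1)/2 = (26/9 − 1)/2 = 17/18
smallest multiple with N1 ≥ 12 and N2 ≥ 10: k = 1  ⇒  N1 = 1·18 = 18, N2 = 1·17 = 17 (N1 ≤ 40, N2 ≤ 30, N2 ≠ N1 ✓), N3 = 18 + 2·17 = 52
check: (N1+N3)/N3 with N1 = 18, N3 = 52 gives 35/26; |achieved − target| = 0 ≤ 7/520 ✓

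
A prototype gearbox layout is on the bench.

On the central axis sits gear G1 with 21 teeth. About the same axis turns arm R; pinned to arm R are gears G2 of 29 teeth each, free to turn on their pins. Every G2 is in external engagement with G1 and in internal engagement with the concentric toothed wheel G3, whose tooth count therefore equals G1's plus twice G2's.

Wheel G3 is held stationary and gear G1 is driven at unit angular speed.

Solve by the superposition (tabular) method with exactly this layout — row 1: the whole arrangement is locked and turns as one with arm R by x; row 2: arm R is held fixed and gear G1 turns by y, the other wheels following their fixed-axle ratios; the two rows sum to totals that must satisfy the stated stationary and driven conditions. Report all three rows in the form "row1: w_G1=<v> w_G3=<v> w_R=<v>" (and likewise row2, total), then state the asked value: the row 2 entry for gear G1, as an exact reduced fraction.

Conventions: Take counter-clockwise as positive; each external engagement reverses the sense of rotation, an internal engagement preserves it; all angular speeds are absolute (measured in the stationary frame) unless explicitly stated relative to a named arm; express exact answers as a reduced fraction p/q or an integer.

class = planetary set [G3 = 21+2·29 = 79; Willis about the carrier]
superposition row 1 [locked train]: every member turns x
row 2 — arm fixed, fixed-axis ratios: sun y, ring −(21/79)·y, arm 0
boundary: total ω_ring = x − (21/79)·y = 0 and total ω_sun = x + y = 1  ⇒  y = 79/100, x = 21/100
row 2 ring = −(21/79)·79/100 = -21/100
totals (row 1 + row 2): sun 21/100 + 79/100 = 1, ring 21/100 + (-21/100) = 0, arm 21/100 + 0 = 21/100
asked cell (row2, sun) = 79/100

row1: w_G1=21/100 w_G3=21/100 w_R=21/100
row2: w_G1=79/100 w_G3=-21/100 w_R=0
total: w_G1=1 w_G3=0 w_R=21/100
asked value: 79/100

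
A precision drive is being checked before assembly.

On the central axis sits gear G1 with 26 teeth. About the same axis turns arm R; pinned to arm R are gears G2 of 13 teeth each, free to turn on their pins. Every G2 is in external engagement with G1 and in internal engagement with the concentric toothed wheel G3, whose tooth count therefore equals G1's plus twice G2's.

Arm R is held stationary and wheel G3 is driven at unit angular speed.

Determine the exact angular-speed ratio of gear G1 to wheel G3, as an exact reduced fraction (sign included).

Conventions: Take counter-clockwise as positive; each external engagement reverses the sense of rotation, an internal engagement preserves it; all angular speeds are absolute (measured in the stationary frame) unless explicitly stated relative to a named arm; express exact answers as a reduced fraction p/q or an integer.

class = planetary set [G3 = 26+2·13 = 52; Willis about the carrier]
ring teeth: 26 + 2·13 = 52
26(ω_sun−ω_arm) = −52(ω_ring−ω_arm),  ω_arm = 0, ω_ring = 1
ω_sun = 0 − (52/26)(1−0) = -2
ω_out/ω_in = -2

-2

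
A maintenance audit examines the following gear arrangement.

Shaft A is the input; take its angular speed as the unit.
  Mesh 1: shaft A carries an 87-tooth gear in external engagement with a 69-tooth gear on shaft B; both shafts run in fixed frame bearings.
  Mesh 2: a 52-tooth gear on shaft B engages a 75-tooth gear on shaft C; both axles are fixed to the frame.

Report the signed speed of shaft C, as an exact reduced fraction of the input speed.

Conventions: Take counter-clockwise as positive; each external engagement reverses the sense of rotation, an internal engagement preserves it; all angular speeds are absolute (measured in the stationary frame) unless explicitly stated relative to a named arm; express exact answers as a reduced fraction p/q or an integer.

2-mesh fixed-axis compound train (all bearings frame-fixed)
mesh 1 [87T→69T]: |ω|/ω_in = 1×87/69 = 29/23, sense flips to −
mesh 2 [52T→75T]: |ω|/ω_in = (29/23)×52/75 = 1508/1725, sense flips to +
signed output speed (× input speed) = 1508/1725

1508/1725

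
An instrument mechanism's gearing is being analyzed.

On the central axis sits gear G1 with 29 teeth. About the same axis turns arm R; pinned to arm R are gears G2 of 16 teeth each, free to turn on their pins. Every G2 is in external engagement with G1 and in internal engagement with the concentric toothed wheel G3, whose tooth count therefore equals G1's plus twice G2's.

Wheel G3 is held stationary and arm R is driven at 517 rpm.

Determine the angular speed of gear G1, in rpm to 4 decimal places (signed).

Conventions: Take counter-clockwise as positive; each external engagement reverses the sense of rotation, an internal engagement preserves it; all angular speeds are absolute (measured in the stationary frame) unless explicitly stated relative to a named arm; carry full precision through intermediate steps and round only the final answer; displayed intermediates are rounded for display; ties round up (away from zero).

+1604.4828 rpm

planetary set (29T centre, 16T on arm, 61T internal) — Willis relation
normalise by the input: solve with ω_arm = 1, then scale by 517 rpm
ring teeth: 29 + 2·16 = 61
29(ω_sun−ω_arm) = −61(ω_ring−ω_arm),  ω_ring = 0, ω_arm = 1
ω_sun = 1 − (61/29)(0−1) = 90/29
scale: ω_sun = 90/29 × 517 rpm = +1604.4828 rpm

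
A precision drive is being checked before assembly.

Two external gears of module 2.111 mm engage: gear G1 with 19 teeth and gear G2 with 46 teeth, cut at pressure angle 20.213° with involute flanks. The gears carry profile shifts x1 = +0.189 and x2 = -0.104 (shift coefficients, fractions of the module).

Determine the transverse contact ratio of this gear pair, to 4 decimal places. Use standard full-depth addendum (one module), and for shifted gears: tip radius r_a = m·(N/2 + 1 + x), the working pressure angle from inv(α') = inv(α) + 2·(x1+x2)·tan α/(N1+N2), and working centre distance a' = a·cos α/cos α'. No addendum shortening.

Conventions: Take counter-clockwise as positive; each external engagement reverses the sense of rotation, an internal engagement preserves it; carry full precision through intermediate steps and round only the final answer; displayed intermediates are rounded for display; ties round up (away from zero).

recognized (one external pair, fixed centres): single-mesh tooth geometry, m = 2.111, N1 = 19, N2 = 46
base radii: r_b1 = 18.819437, r_b2 = 45.562847
tip radii: r_a1 = 22.564479, r_a2 = 50.444456
inv(α') = inv(20.213°) + 2·(+0.189-0.104)·tan α/(19+46) = 0.01636554  ⇒  α' = 20.61138°
a' = a·cos α / cos α' = 68.6075·cos 20.213°/cos 20.61138° = 68.785251
action lengths: √(r_a1²−r_b1²) = 12.449278, √(r_a2²−r_b2²) = 21.648791
base pitch p_b = π·m·cos α = 6.223474
CR = (12.449278 + 21.648791 − 68.785251·sin 20.61138°)/6.223474 = 1.588143
contact ratio ≈ 1.5881

1.5881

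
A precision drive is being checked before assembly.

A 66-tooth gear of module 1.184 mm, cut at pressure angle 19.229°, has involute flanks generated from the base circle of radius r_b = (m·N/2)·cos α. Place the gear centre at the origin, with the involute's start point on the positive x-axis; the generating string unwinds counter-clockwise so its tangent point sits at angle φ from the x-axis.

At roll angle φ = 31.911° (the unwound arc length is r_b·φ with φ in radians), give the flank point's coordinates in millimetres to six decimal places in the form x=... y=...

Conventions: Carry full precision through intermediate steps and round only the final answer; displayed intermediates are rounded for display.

x=42.177919 y=2.059370

topology: single-mesh involute geometry — m = 1.184, N = 66
pitch radius r_p = m·N/2 = 1.184·66/2 = 39.072000
base radius r_b = r_p·cos α = 39.072000·cos 19.229° = 36.892165
roll angle φ = 31.911° = 0.55695202 rad
x = r_b·(cos φ + φ·sin φ) = 42.177919
y = r_b·(sin φ − φ·cos φ) = 2.059370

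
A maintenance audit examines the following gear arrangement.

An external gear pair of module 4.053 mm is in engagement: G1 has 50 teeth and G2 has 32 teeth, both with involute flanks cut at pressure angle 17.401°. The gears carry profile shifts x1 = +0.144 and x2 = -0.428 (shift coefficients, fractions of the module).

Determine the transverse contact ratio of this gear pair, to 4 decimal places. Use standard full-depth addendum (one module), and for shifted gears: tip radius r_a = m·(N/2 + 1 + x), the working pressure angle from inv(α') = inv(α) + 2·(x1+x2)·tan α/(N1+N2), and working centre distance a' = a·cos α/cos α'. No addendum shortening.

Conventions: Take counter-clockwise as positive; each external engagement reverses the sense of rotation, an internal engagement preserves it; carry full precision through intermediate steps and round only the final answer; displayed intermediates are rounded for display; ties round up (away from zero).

1.9699

recognized (one external pair, fixed centres): single-mesh tooth geometry, m = 4.053, N1 = 50, N2 = 32
base radii: r_b1 = 96.687872, r_b2 = 61.880238
tip radii: r_a1 = 105.961632, r_a2 = 67.166316
inv(α') = inv(17.401°) + 2·(+0.144-0.428)·tan α/(50+32) = 0.00752456  ⇒  α' = 16.02216°
a' = a·cos α / cos α' = 166.1730·cos 17.401°/cos 16.02216° = 164.976628
action lengths: √(r_a1²−r_b1²) = 43.351157, √(r_a2²−r_b2²) = 26.118003
base pitch p_b = π·m·cos α = 12.150156
CR = (43.351157 + 26.118003 − 164.976628·sin 16.02216°)/12.150156 = 1.969859
contact ratio ≈ 1.9699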